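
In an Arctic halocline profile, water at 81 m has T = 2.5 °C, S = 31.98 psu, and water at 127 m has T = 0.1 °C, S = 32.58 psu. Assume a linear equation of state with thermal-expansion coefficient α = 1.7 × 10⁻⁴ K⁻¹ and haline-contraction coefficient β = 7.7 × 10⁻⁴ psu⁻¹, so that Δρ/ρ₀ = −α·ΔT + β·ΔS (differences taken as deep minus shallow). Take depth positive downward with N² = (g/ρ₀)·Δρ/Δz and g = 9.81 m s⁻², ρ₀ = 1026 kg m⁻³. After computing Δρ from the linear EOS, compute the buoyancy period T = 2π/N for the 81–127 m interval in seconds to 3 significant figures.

ΔT = -2.4 K, ΔS = +0.60 psu (deep − shallow).
Δρ/ρ₀ = −αΔT + βΔS = 4.08 × 10⁻⁴ + 4.62 × 10⁻⁴ = 8.70 × 10⁻⁴, so Δρ ≈ 0.8926 kg m⁻³.
N² = (g/ρ₀)·Δρ/Δz = g·(Δρ/ρ₀)/Δz = 9.81 × 8.70 × 10⁻⁴ / 46 = 1.8554 × 10⁻⁴ s⁻².
N = √(1.8554 × 10⁻⁴) = 0.013621 rad s⁻¹ → T = 2π/N = 461.29 s ≈ 461 s.

461 s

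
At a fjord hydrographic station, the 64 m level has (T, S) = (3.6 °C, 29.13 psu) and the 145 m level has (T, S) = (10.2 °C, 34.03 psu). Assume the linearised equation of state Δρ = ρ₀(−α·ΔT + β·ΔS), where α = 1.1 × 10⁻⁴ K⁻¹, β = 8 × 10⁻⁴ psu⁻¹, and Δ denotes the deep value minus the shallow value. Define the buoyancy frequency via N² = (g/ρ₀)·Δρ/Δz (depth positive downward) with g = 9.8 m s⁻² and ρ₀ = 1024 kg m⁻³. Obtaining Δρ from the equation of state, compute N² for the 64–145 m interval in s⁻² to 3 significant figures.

3.86 × 10⁻⁴ s⁻²

ΔT = +6.6 K, ΔS = +4.90 psu (deep − shallow).
Δρ/ρ₀ = −αΔT + βΔS = -7.26 × 10⁻⁴ + 3.92 × 10⁻³ = 3.194 × 10⁻³, so Δρ ≈ 3.271 kg m⁻³.
N² = (g/ρ₀)·Δρ/Δz = g·(Δρ/ρ₀)/Δz = 9.8 × 3.194 × 10⁻³ / 81 = 3.8643 × 10⁻⁴ s⁻² ≈ 3.86 × 10⁻⁴ s⁻².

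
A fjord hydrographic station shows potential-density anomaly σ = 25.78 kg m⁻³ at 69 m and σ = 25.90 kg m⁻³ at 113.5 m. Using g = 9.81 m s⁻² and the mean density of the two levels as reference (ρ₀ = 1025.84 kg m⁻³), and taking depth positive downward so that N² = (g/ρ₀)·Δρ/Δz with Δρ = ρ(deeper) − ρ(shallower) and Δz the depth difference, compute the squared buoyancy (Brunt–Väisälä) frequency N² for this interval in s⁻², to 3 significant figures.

2.58 × 10⁻⁵ s⁻²

Δρ = 1025.90 − 1025.78 = 0.12 kg m⁻³ over Δz = 113.5 − 69 = 44.5 m.
N² = (9.81/1025.84) × (0.12/44.5) = 2.5788 × 10⁻⁵ s⁻² ≈ 2.58 × 10⁻⁵ s⁻².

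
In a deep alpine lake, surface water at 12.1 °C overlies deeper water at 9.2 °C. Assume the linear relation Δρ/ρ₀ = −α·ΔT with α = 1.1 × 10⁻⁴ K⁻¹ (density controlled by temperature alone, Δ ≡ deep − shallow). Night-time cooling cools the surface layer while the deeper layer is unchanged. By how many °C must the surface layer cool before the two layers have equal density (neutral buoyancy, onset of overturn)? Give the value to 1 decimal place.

2.9 °C

With temperature the only control, equal density requires T_surf′ = T_deep.
T_surf′ = 9.2 °C.
Cooling required: 12.1 − 9.2 = 2.9 °C.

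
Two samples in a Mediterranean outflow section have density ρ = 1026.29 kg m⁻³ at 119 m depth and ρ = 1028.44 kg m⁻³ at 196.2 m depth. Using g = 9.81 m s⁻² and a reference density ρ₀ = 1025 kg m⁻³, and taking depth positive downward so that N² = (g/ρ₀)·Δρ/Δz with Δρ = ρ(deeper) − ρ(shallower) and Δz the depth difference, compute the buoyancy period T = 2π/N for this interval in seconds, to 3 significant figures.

385 s

Δρ = 1028.44 − 1026.29 = 2.15 kg m⁻³ over Δz = 196.2 − 119 = 77.2 m.
N² = (9.81/1025) × (2.15/77.2) = 2.6654 × 10⁻⁴ s⁻².
N = √(2.6654 × 10⁻⁴) = 0.016326 rad s⁻¹, so T = 2π/N = 384.86 s ≈ 385 s.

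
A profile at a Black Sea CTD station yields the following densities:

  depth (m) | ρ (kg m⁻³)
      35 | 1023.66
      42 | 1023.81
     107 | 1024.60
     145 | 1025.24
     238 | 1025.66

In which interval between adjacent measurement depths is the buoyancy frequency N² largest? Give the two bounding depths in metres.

Compute the density gradient over each adjacent pair:
  35–42 m: Δρ/Δz = 0.15/7 = 0.021 kg m⁻⁴
  42–107 m: Δρ/Δz = 0.79/65 = 0.012 kg m⁻⁴
  107–145 m: Δρ/Δz = 0.64/38 = 0.017 kg m⁻⁴
  145–238 m: Δρ/Δz = 0.42/93 = 4.5 × 10⁻³ kg m⁻⁴
The largest gradient is in the 35–42 m interval — the pycnocline.

35–42 m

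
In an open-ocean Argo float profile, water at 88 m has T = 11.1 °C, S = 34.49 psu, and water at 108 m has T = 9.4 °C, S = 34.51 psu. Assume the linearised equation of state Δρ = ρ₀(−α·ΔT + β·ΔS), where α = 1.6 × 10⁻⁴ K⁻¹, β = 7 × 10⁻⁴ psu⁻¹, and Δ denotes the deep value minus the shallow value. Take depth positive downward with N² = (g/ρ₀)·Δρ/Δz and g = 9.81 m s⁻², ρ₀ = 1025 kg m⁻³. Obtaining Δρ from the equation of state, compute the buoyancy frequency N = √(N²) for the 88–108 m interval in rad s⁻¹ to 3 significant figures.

ΔT = -1.7 K, ΔS = +0.02 psu (deep − shallow).
Δρ/ρ₀ = −αΔT + βΔS = 2.72 × 10⁻⁴ + 1.40 × 10⁻⁵ = 2.86 × 10⁻⁴, so Δρ ≈ 0.2932 kg m⁻³.
N² = (g/ρ₀)·Δρ/Δz = g·(Δρ/ρ₀)/Δz = 9.81 × 2.86 × 10⁻⁴ / 20 = 1.4028 × 10⁻⁴ s⁻².
N = √(1.4028 × 10⁻⁴) = 0.011844 rad s⁻¹ ≈ 0.0118 rad s⁻¹.

0.0118 rad s⁻¹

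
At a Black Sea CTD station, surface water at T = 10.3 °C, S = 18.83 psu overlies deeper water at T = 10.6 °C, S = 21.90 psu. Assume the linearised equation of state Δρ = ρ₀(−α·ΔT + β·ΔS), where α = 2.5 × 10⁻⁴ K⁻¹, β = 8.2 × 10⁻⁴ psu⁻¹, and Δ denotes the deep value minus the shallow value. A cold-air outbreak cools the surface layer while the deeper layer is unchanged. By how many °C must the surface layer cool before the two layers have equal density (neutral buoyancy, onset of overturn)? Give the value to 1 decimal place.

Neutral buoyancy requires Δρ = 0, i.e. −α(T_deep − T_surf′) + β(S_deep − S_surf) = 0.
T_surf′ = T_deep − (β/α)·ΔS = 10.6 − (8.2 × 10⁻⁴/2.5 × 10⁻⁴)·(+3.07) = 0.530 °C.
Cooling required: 10.3 − (0.530) = 9.770 °C.

9.8 °C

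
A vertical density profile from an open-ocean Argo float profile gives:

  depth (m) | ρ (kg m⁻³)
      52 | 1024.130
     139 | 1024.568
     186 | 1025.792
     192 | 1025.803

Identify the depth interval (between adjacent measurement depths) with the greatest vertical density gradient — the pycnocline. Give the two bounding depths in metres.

139–186 m

Compute the density gradient over each adjacent pair:
  52–139 m: Δρ/Δz = 0.438/87 = 5.0 × 10⁻³ kg m⁻⁴
  139–186 m: Δρ/Δz = 1.224/47 = 0.026 kg m⁻⁴
  186–192 m: Δρ/Δz = 0.011/6 = 1.8 × 10⁻³ kg m⁻⁴
The largest gradient is in the 139–186 m interval — the pycnocline.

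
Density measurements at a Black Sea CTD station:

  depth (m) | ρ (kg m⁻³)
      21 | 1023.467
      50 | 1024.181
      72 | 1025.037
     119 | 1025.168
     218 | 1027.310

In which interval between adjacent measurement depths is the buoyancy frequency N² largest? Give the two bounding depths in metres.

Compute the density gradient over each adjacent pair:
  21–50 m: Δρ/Δz = 0.714/29 = 0.025 kg m⁻⁴
  50–72 m: Δρ/Δz = 0.856/22 = 0.039 kg m⁻⁴
  72–119 m: Δρ/Δz = 0.131/47 = 2.8 × 10⁻³ kg m⁻⁴
  119–218 m: Δρ/Δz = 2.142/99 = 0.022 kg m⁻⁴
The largest gradient is in the 50–72 m interval — the pycnocline.

50–72 m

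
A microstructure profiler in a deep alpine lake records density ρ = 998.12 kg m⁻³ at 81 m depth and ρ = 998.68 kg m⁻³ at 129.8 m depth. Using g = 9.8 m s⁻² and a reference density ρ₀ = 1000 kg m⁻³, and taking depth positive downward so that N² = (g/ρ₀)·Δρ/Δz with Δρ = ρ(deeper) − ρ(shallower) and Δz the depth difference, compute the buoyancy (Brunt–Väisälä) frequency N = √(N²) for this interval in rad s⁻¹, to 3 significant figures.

0.0106 rad s⁻¹

Δρ = 998.68 − 998.12 = 0.56 kg m⁻³ over Δz = 129.8 − 81 = 48.8 m.
N² = (9.8/1000) × (0.56/48.8) = 1.1246 × 10⁻⁴ s⁻².
N = √(1.1246 × 10⁻⁴) = 0.010605 rad s⁻¹ ≈ 0.0106 rad s⁻¹.
A positive N² confirms static stability across the interval.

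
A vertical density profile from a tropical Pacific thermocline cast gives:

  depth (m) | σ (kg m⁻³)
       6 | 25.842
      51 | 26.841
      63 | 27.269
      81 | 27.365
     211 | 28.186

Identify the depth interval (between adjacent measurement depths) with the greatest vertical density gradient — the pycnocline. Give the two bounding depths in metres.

51–63 m

Compute the density gradient over each adjacent pair:
  6–51 m: Δρ/Δz = 0.999/45 = 0.022 kg m⁻⁴
  51–63 m: Δρ/Δz = 0.428/12 = 0.036 kg m⁻⁴
  63–81 m: Δρ/Δz = 0.096/18 = 5.3 × 10⁻³ kg m⁻⁴
  81–211 m: Δρ/Δz = 0.821/130 = 6.3 × 10⁻³ kg m⁻⁴
The largest gradient is in the 51–63 m interval — the pycnocline.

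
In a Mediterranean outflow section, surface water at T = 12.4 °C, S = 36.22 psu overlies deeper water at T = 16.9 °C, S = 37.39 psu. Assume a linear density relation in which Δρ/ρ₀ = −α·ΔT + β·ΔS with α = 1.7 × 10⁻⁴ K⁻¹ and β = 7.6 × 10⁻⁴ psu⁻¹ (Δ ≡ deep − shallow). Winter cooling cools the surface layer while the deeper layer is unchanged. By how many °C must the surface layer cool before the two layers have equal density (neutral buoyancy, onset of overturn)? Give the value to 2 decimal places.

Neutral buoyancy requires Δρ = 0, i.e. −α(T_deep − T_surf′) + β(S_deep − S_surf) = 0.
T_surf′ = T_deep − (β/α)·ΔS = 16.9 − (7.6 × 10⁻⁴/1.7 × 10⁻⁴)·(+1.17) = 11.6694 °C.
Cooling required: 12.4 − (11.6694) = 0.7306 °C.

0.73 °C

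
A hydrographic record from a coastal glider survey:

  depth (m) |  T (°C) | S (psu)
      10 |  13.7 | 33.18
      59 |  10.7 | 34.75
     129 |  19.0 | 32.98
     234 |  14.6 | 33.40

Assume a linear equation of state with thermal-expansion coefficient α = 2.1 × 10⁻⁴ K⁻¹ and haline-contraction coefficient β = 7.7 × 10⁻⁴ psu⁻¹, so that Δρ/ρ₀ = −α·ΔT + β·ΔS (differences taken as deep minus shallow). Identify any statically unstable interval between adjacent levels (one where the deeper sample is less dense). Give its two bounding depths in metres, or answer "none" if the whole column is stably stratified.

59–129 m

Evaluate Δρ/ρ₀ = −αΔT + βΔS across each adjacent pair:
  10–59 m: −αΔT+βΔS = −(2.1 × 10⁻⁴)(-3.0)+(7.7 × 10⁻⁴)(+1.57) = 1.8 × 10⁻³ → stable
  59–129 m: −αΔT+βΔS = −(2.1 × 10⁻⁴)(+8.3)+(7.7 × 10⁻⁴)(-1.77) = -3.1 × 10⁻³ → UNSTABLE
  129–234 m: −αΔT+βΔS = −(2.1 × 10⁻⁴)(-4.4)+(7.7 × 10⁻⁴)(+0.42) = 1.2 × 10⁻³ → stable
The 59–129 m interval has Δρ < 0: lighter water underlies denser water.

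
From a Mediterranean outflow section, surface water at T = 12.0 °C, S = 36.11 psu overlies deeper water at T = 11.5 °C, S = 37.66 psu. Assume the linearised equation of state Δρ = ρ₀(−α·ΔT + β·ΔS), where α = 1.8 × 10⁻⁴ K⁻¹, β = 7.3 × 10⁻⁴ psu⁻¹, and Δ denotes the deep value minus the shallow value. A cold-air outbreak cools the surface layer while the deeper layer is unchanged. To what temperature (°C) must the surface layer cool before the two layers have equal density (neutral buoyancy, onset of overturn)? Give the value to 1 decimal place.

5.2 °C

Neutral buoyancy requires Δρ = 0, i.e. −α(T_deep − T_surf′) + β(S_deep − S_surf) = 0.
T_surf′ = T_deep − (β/α)·ΔS = 11.5 − (7.3 × 10⁻⁴/1.8 × 10⁻⁴)·(+1.55) = 5.214 °C.
Cooling required: 12.0 − (5.214) = 6.786 °C.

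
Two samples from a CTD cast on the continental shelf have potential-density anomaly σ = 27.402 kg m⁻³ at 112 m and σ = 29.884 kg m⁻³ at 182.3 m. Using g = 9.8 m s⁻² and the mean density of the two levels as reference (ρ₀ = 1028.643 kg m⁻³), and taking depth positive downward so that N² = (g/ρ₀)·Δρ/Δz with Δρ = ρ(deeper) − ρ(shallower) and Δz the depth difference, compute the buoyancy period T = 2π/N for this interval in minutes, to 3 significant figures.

Δρ = 1029.884 − 1027.402 = 2.482 kg m⁻³ over Δz = 182.3 − 112 = 70.3 m.
N² = (9.8/1028.643) × (2.482/70.3) = 3.3636 × 10⁻⁴ s⁻².
N = √(3.3636 × 10⁻⁴) = 0.018340 rad s⁻¹, so T = 2π/N = 342.59 s = 5.7098 min ≈ 5.71 min.

5.71 min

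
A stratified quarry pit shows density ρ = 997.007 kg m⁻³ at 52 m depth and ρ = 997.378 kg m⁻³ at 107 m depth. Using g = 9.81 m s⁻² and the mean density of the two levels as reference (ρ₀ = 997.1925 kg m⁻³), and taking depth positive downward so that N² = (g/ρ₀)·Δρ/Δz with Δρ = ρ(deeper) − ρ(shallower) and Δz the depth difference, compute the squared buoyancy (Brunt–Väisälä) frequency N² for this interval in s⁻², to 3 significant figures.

6.64 × 10⁻⁵ s⁻²

Δρ = 997.378 − 997.007 = 0.371 kg m⁻³ over Δz = 107 − 52 = 55 m.
N² = (9.81/997.1925) × (0.371/55) = 6.6359 × 10⁻⁵ s⁻² ≈ 6.64 × 10⁻⁵ s⁻².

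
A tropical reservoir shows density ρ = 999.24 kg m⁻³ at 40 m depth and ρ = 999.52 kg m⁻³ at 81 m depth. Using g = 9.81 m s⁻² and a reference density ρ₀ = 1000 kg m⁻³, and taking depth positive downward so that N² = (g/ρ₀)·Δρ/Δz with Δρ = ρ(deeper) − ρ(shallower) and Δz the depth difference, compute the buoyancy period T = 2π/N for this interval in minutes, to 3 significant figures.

12.8 min

Δρ = 999.52 − 999.24 = 0.28 kg m⁻³ over Δz = 81 − 40 = 41 m.
N² = (9.81/1000) × (0.28/41) = 6.6995 × 10⁻⁵ s⁻².
N = √(6.6995 × 10⁻⁵) = 8.1850 × 10⁻³ rad s⁻¹, so T = 2π/N = 767.65 s = 12.794 min ≈ 12.8 min.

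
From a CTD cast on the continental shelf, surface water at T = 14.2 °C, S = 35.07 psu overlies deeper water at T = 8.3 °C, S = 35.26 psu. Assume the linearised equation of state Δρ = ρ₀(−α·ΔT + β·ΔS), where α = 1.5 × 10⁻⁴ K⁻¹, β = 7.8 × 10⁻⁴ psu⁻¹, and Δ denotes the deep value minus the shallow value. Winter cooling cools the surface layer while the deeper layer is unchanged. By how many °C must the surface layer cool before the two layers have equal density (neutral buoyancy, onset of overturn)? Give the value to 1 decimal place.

Neutral buoyancy requires Δρ = 0, i.e. −α(T_deep − T_surf′) + β(S_deep − S_surf) = 0.
T_surf′ = T_deep − (β/α)·ΔS = 8.3 − (7.8 × 10⁻⁴/1.5 × 10⁻⁴)·(+0.19) = 7.312 °C.
Cooling required: 14.2 − (7.312) = 6.888 °C.

6.9 °C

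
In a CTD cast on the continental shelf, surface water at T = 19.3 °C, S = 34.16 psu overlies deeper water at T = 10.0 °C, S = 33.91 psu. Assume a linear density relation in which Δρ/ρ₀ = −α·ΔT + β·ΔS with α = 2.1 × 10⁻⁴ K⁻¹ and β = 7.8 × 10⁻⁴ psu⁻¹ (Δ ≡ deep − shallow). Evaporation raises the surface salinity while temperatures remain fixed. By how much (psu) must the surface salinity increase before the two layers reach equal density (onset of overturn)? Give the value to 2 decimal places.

2.25 psu

Neutral buoyancy requires −α(T_deep − T_surf) + β(S_deep − S_surf′) = 0.
S_surf′ = S_deep − (α/β)·ΔT = 33.91 − (2.1 × 10⁻⁴/7.8 × 10⁻⁴)·(-9.3) = 36.4138 psu.
Increase required: 36.4138 − 34.16 = 2.2538 psu.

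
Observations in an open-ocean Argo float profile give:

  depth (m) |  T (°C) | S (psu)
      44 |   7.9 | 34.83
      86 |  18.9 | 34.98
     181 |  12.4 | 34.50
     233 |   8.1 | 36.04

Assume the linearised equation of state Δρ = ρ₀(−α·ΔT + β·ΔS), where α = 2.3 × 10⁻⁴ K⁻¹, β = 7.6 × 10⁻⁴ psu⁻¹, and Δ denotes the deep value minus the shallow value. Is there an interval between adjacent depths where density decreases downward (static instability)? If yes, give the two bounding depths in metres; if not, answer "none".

Evaluate Δρ/ρ₀ = −αΔT + βΔS across each adjacent pair:
  44–86 m: −αΔT+βΔS = −(2.3 × 10⁻⁴)(+11.0)+(7.6 × 10⁻⁴)(+0.15) = -2.4 × 10⁻³ → UNSTABLE
  86–181 m: −αΔT+βΔS = −(2.3 × 10⁻⁴)(-6.5)+(7.6 × 10⁻⁴)(-0.48) = 1.1 × 10⁻³ → stable
  181–233 m: −αΔT+βΔS = −(2.3 × 10⁻⁴)(-4.3)+(7.6 × 10⁻⁴)(+1.54) = 2.2 × 10⁻³ → stable
The 44–86 m interval has Δρ < 0: lighter water underlies denser water.

44–86 m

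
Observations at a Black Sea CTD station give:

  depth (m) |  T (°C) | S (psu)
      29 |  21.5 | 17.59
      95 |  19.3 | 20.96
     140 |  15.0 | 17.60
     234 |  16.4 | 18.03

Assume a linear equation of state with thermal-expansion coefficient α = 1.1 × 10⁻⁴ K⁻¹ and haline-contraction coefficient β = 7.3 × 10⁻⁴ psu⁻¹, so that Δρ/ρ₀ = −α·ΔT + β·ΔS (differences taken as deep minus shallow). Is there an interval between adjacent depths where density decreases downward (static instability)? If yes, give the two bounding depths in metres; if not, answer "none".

Evaluate Δρ/ρ₀ = −αΔT + βΔS across each adjacent pair:
  29–95 m: −αΔT+βΔS = −(1.1 × 10⁻⁴)(-2.2)+(7.3 × 10⁻⁴)(+3.37) = 2.7 × 10⁻³ → stable
  95–140 m: −αΔT+βΔS = −(1.1 × 10⁻⁴)(-4.3)+(7.3 × 10⁻⁴)(-3.36) = -2.0 × 10⁻³ → UNSTABLE
  140–234 m: −αΔT+βΔS = −(1.1 × 10⁻⁴)(+1.4)+(7.3 × 10⁻⁴)(+0.43) = 1.6 × 10⁻⁴ → stable
The 95–140 m interval has Δρ < 0: lighter water underlies denser water.

95–140 m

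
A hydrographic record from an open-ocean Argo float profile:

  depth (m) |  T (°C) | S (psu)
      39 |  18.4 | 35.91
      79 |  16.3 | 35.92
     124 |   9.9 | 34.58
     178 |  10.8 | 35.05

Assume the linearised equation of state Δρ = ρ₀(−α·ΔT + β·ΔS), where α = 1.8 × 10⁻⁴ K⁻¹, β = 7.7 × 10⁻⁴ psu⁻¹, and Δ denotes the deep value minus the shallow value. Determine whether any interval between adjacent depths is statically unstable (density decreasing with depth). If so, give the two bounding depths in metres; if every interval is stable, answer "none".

none

Evaluate Δρ/ρ₀ = −αΔT + βΔS across each adjacent pair:
  39–79 m: −αΔT+βΔS = −(1.8 × 10⁻⁴)(-2.1)+(7.7 × 10⁻⁴)(+0.01) = 3.9 × 10⁻⁴ → stable
  79–124 m: −αΔT+βΔS = −(1.8 × 10⁻⁴)(-6.4)+(7.7 × 10⁻⁴)(-1.34) = 1.2 × 10⁻⁴ → stable
  124–178 m: −αΔT+βΔS = −(1.8 × 10⁻⁴)(+0.9)+(7.7 × 10⁻⁴)(+0.47) = 2.0 × 10⁻⁴ → stable
Every interval has Δρ > 0: the column is stably stratified throughout.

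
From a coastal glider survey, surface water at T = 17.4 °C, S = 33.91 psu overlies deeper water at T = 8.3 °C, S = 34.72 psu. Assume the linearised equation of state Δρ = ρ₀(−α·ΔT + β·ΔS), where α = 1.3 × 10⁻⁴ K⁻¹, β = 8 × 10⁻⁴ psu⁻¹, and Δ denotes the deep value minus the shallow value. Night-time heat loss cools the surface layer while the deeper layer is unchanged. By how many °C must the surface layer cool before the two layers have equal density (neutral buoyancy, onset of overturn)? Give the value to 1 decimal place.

14.1 °C

Neutral buoyancy requires Δρ = 0, i.e. −α(T_deep − T_surf′) + β(S_deep − S_surf) = 0.
T_surf′ = T_deep − (β/α)·ΔS = 8.3 − (8 × 10⁻⁴/1.3 × 10⁻⁴)·(+0.81) = 3.315 °C.
Cooling required: 17.4 − (3.315) = 14.085 °C.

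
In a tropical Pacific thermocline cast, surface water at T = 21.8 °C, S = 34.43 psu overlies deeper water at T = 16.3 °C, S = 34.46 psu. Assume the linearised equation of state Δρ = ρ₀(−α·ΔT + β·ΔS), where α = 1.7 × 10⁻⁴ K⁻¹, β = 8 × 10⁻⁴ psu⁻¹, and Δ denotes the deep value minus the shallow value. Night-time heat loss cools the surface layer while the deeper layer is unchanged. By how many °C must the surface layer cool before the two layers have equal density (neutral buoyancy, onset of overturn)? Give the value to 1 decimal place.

Neutral buoyancy requires Δρ = 0, i.e. −α(T_deep − T_surf′) + β(S_deep − S_surf) = 0.
T_surf′ = T_deep − (β/α)·ΔS = 16.3 − (8 × 10⁻⁴/1.7 × 10⁻⁴)·(+0.03) = 16.159 °C.
Cooling required: 21.8 − (16.159) = 5.641 °C.

5.6 °C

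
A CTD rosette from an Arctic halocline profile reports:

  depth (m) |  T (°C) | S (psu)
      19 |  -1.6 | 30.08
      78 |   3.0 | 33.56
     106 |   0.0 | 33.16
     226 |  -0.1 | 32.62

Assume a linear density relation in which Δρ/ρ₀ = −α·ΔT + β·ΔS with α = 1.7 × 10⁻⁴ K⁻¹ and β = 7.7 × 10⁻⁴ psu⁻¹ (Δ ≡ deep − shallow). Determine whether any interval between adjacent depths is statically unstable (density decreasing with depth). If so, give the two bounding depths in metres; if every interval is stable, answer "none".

Evaluate Δρ/ρ₀ = −αΔT + βΔS across each adjacent pair:
  19–78 m: −αΔT+βΔS = −(1.7 × 10⁻⁴)(+4.6)+(7.7 × 10⁻⁴)(+3.48) = 1.9 × 10⁻³ → stable
  78–106 m: −αΔT+βΔS = −(1.7 × 10⁻⁴)(-3.0)+(7.7 × 10⁻⁴)(-0.40) = 2.0 × 10⁻⁴ → stable
  106–226 m: −αΔT+βΔS = −(1.7 × 10⁻⁴)(-0.1)+(7.7 × 10⁻⁴)(-0.54) = -4.0 × 10⁻⁴ → UNSTABLE
The 106–226 m interval has Δρ < 0: lighter water underlies denser water.

106–226 m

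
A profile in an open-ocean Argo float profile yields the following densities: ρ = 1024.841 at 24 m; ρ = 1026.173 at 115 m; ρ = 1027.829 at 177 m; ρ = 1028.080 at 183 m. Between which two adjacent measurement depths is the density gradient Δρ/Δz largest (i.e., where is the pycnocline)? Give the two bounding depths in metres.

177–183 m

Compute the density gradient over each adjacent pair:
  24–115 m: Δρ/Δz = 1.332/91 = 0.015 kg m⁻⁴
  115–177 m: Δρ/Δz = 1.656/62 = 0.027 kg m⁻⁴
  177–183 m: Δρ/Δz = 0.251/6 = 0.042 kg m⁻⁴
The largest gradient is in the 177–183 m interval — the pycnocline.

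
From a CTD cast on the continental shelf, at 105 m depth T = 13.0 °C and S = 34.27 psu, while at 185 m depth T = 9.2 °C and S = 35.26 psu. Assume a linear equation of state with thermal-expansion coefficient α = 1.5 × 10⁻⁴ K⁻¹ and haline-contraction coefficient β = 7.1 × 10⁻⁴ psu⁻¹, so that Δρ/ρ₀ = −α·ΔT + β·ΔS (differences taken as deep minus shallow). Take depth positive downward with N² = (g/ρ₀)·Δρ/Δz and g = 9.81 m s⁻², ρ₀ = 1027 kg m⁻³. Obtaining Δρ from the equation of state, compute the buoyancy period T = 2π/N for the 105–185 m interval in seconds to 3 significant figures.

ΔT = -3.8 K, ΔS = +0.99 psu (deep − shallow).
Δρ/ρ₀ = −αΔT + βΔS = 5.70 × 10⁻⁴ + 7.029 × 10⁻⁴ = 1.2729 × 10⁻³, so Δρ ≈ 1.307 kg m⁻³.
N² = (g/ρ₀)·Δρ/Δz = g·(Δρ/ρ₀)/Δz = 9.81 × 1.2729 × 10⁻³ / 80 = 1.5609 × 10⁻⁴ s⁻².
N = √(1.5609 × 10⁻⁴) = 0.012494 rad s⁻¹ → T = 2π/N = 502.90 s ≈ 503 s.

503 s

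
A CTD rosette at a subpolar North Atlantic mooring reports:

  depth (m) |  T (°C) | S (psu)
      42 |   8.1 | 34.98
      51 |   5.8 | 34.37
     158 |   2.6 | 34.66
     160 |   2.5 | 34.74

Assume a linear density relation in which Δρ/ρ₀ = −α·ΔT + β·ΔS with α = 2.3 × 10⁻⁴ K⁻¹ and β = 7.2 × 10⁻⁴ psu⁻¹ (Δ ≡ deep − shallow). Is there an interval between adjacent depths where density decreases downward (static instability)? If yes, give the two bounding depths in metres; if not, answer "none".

Evaluate Δρ/ρ₀ = −αΔT + βΔS across each adjacent pair:
  42–51 m: −αΔT+βΔS = −(2.3 × 10⁻⁴)(-2.3)+(7.2 × 10⁻⁴)(-0.61) = 9.0 × 10⁻⁵ → stable
  51–158 m: −αΔT+βΔS = −(2.3 × 10⁻⁴)(-3.2)+(7.2 × 10⁻⁴)(+0.29) = 9.4 × 10⁻⁴ → stable
  158–160 m: −αΔT+βΔS = −(2.3 × 10⁻⁴)(-0.1)+(7.2 × 10⁻⁴)(+0.08) = 8.1 × 10⁻⁵ → stable
Every interval has Δρ > 0: the column is stably stratified throughout.

none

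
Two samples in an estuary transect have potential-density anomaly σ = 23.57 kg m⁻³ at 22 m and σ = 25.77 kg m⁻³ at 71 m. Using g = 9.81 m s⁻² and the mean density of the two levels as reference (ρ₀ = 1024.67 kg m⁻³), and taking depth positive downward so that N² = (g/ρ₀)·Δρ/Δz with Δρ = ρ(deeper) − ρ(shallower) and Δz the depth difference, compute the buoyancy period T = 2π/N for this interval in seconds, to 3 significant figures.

303 s

Δρ = 1025.77 − 1023.57 = 2.20 kg m⁻³ over Δz = 71 − 22 = 49 m.
N² = (9.81/1024.67) × (2.20/49) = 4.2984 × 10⁻⁴ s⁻².
N = √(4.2984 × 10⁻⁴) = 0.020733 rad s⁻¹, so T = 2π/N = 303.05 s ≈ 303 s.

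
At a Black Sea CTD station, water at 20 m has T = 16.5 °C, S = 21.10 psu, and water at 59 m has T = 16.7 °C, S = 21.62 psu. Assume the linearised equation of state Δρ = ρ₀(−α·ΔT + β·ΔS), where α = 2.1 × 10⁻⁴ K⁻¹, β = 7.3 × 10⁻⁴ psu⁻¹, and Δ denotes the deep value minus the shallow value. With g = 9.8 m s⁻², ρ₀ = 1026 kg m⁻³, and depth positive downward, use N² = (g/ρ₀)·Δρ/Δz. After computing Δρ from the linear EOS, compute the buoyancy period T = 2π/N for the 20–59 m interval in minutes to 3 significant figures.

11.4 min

ΔT = +0.2 K, ΔS = +0.52 psu (deep − shallow).
Δρ/ρ₀ = −αΔT + βΔS = -4.20 × 10⁻⁵ + 3.796 × 10⁻⁴ = 3.376 × 10⁻⁴, so Δρ ≈ 0.3464 kg m⁻³.
N² = (g/ρ₀)·Δρ/Δz = g·(Δρ/ρ₀)/Δz = 9.8 × 3.376 × 10⁻⁴ / 39 = 8.4833 × 10⁻⁵ s⁻².
N = √(8.4833 × 10⁻⁵) = 9.2105 × 10⁻³ rad s⁻¹ → T = 2π/N = 682.18 s = 11.370 min ≈ 11.4 min.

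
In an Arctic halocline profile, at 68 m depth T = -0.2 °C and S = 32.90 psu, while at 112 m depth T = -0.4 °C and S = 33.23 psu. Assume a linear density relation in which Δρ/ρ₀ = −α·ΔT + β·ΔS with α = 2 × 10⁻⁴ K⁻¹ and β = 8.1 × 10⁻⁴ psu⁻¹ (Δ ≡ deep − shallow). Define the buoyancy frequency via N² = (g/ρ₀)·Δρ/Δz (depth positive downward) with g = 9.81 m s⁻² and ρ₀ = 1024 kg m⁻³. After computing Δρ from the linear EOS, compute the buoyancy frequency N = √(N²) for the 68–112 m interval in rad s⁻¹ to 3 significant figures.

8.28 × 10⁻³ rad s⁻¹

ΔT = -0.2 K, ΔS = +0.33 psu (deep − shallow).
Δρ/ρ₀ = −αΔT + βΔS = 4.00 × 10⁻⁵ + 2.673 × 10⁻⁴ = 3.073 × 10⁻⁴, so Δρ ≈ 0.3147 kg m⁻³.
N² = (g/ρ₀)·Δρ/Δz = g·(Δρ/ρ₀)/Δz = 9.81 × 3.073 × 10⁻⁴ / 44 = 6.8514 × 10⁻⁵ s⁻².
N = √(6.8514 × 10⁻⁵) = 8.2773 × 10⁻³ rad s⁻¹ ≈ 8.28 × 10⁻³ rad s⁻¹.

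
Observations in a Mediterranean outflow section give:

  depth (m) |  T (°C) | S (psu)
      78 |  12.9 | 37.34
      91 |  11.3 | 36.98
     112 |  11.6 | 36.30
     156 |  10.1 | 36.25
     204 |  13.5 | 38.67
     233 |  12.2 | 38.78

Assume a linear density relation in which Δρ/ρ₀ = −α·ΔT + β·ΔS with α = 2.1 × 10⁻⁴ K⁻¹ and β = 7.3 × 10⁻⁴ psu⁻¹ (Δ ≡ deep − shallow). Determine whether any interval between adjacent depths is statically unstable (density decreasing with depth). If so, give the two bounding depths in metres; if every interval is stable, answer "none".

91–112 m

Evaluate Δρ/ρ₀ = −αΔT + βΔS across each adjacent pair:
  78–91 m: −αΔT+βΔS = −(2.1 × 10⁻⁴)(-1.6)+(7.3 × 10⁻⁴)(-0.36) = 7.3 × 10⁻⁵ → stable
  91–112 m: −αΔT+βΔS = −(2.1 × 10⁻⁴)(+0.3)+(7.3 × 10⁻⁴)(-0.68) = -5.6 × 10⁻⁴ → UNSTABLE
  112–156 m: −αΔT+βΔS = −(2.1 × 10⁻⁴)(-1.5)+(7.3 × 10⁻⁴)(-0.05) = 2.8 × 10⁻⁴ → stable
  156–204 m: −αΔT+βΔS = −(2.1 × 10⁻⁴)(+3.4)+(7.3 × 10⁻⁴)(+2.42) = 1.1 × 10⁻³ → stable
  204–233 m: −αΔT+βΔS = −(2.1 × 10⁻⁴)(-1.3)+(7.3 × 10⁻⁴)(+0.11) = 3.5 × 10⁻⁴ → stable
The 91–112 m interval has Δρ < 0: lighter water underlies denser water.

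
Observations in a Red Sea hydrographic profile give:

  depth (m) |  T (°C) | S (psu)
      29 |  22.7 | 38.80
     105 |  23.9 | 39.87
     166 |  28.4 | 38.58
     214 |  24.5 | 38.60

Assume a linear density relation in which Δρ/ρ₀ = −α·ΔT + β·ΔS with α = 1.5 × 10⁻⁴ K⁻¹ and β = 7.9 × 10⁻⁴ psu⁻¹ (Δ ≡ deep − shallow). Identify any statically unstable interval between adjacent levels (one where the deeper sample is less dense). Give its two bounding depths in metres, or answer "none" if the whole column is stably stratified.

105–166 m

Evaluate Δρ/ρ₀ = −αΔT + βΔS across each adjacent pair:
  29–105 m: −αΔT+βΔS = −(1.5 × 10⁻⁴)(+1.2)+(7.9 × 10⁻⁴)(+1.07) = 6.7 × 10⁻⁴ → stable
  105–166 m: −αΔT+βΔS = −(1.5 × 10⁻⁴)(+4.5)+(7.9 × 10⁻⁴)(-1.29) = -1.7 × 10⁻³ → UNSTABLE
  166–214 m: −αΔT+βΔS = −(1.5 × 10⁻⁴)(-3.9)+(7.9 × 10⁻⁴)(+0.02) = 6.0 × 10⁻⁴ → stable
The 105–166 m interval has Δρ < 0: lighter water underlies denser water.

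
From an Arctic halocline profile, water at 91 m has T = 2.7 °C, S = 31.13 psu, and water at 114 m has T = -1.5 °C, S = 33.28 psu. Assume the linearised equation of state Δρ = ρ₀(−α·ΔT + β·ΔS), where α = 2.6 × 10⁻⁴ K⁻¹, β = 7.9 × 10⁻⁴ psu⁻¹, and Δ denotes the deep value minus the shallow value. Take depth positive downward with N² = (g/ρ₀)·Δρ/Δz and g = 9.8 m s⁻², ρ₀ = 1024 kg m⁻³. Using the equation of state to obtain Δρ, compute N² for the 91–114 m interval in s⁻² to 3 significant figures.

1.19 × 10⁻³ s⁻²

ΔT = -4.2 K, ΔS = +2.15 psu (deep − shallow).
Δρ/ρ₀ = −αΔT + βΔS = 1.092 × 10⁻³ + 1.6985 × 10⁻³ = 2.7905 × 10⁻³, so Δρ ≈ 2.857 kg m⁻³.
N² = (g/ρ₀)·Δρ/Δz = g·(Δρ/ρ₀)/Δz = 9.8 × 2.7905 × 10⁻³ / 23 = 1.1890 × 10⁻³ s⁻² ≈ 1.19 × 10⁻³ s⁻².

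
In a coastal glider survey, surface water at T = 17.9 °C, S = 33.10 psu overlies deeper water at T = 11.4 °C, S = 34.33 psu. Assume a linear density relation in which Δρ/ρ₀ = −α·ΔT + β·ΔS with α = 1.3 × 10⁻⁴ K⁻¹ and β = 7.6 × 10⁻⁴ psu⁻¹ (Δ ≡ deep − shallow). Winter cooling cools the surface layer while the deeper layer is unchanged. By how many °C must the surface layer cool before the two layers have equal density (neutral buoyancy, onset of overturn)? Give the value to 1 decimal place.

Neutral buoyancy requires Δρ = 0, i.e. −α(T_deep − T_surf′) + β(S_deep − S_surf) = 0.
T_surf′ = T_deep − (β/α)·ΔS = 11.4 − (7.6 × 10⁻⁴/1.3 × 10⁻⁴)·(+1.23) = 4.209 °C.
Cooling required: 17.9 − (4.209) = 13.691 °C.

13.7 °C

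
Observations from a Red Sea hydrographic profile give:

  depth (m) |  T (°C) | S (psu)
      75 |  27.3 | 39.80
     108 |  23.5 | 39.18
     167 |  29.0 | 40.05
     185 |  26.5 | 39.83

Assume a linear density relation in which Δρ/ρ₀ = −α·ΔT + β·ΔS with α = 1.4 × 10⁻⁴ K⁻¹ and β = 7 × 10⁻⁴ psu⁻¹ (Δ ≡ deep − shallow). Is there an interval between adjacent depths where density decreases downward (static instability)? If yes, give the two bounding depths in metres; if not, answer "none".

Evaluate Δρ/ρ₀ = −αΔT + βΔS across each adjacent pair:
  75–108 m: −αΔT+βΔS = −(1.4 × 10⁻⁴)(-3.8)+(7 × 10⁻⁴)(-0.62) = 9.8 × 10⁻⁵ → stable
  108–167 m: −αΔT+βΔS = −(1.4 × 10⁻⁴)(+5.5)+(7 × 10⁻⁴)(+0.87) = -1.6 × 10⁻⁴ → UNSTABLE
  167–185 m: −αΔT+βΔS = −(1.4 × 10⁻⁴)(-2.5)+(7 × 10⁻⁴)(-0.22) = 2.0 × 10⁻⁴ → stable
The 108–167 m interval has Δρ < 0: lighter water underlies denser water.

108–167 m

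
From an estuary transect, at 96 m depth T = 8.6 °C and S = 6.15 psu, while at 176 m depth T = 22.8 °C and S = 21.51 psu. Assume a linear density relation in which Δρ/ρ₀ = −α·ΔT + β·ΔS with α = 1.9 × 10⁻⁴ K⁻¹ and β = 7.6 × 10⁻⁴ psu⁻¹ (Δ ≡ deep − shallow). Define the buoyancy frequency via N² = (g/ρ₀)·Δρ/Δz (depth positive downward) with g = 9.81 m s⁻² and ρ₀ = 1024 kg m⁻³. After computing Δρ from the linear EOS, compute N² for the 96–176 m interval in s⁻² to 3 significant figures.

1.10 × 10⁻³ s⁻²

ΔT = +14.2 K, ΔS = +15.36 psu (deep − shallow).
Δρ/ρ₀ = −αΔT + βΔS = -2.698 × 10⁻³ + 0.0116736 = 8.9756 × 10⁻³, so Δρ ≈ 9.191 kg m⁻³.
N² = (g/ρ₀)·Δρ/Δz = g·(Δρ/ρ₀)/Δz = 9.81 × 8.9756 × 10⁻³ / 80 = 1.1006 × 10⁻³ s⁻² ≈ 1.10 × 10⁻³ s⁻².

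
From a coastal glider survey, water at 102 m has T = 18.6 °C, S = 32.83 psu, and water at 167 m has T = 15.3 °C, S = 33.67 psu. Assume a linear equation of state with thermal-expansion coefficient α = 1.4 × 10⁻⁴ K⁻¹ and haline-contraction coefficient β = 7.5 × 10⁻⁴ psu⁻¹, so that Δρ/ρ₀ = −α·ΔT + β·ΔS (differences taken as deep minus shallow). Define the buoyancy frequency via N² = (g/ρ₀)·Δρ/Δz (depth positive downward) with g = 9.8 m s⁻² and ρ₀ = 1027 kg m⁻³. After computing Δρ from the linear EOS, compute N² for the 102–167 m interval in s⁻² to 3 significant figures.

ΔT = -3.3 K, ΔS = +0.84 psu (deep − shallow).
Δρ/ρ₀ = −αΔT + βΔS = 4.62 × 10⁻⁴ + 6.30 × 10⁻⁴ = 1.092 × 10⁻³, so Δρ ≈ 1.121 kg m⁻³.
N² = (g/ρ₀)·Δρ/Δz = g·(Δρ/ρ₀)/Δz = 9.8 × 1.092 × 10⁻³ / 65 = 1.6464 × 10⁻⁴ s⁻² ≈ 1.65 × 10⁻⁴ s⁻².

1.65 × 10⁻⁴ s⁻²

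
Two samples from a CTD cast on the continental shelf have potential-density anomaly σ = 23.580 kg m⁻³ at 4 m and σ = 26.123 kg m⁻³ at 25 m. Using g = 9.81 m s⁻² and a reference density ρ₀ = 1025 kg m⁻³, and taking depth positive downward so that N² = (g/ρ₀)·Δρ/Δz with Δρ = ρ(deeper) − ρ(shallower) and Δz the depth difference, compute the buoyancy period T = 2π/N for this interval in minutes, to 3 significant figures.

Δρ = 1026.123 − 1023.580 = 2.543 kg m⁻³ over Δz = 25 − 4 = 21 m.
N² = (9.81/1025) × (2.543/21) = 1.1590 × 10⁻³ s⁻².
N = √(1.1590 × 10⁻³) = 0.034044 rad s⁻¹, so T = 2π/N = 184.56 s = 3.0760 min ≈ 3.08 min.

3.08 min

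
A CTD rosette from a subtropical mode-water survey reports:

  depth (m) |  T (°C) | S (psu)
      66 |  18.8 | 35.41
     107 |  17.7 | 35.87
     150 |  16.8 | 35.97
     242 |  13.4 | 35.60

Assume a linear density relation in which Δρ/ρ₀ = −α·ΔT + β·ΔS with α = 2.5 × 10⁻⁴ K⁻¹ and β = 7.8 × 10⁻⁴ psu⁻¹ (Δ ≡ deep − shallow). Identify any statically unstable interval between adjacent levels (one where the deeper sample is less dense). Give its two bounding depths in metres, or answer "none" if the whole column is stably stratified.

Evaluate Δρ/ρ₀ = −αΔT + βΔS across each adjacent pair:
  66–107 m: −αΔT+βΔS = −(2.5 × 10⁻⁴)(-1.1)+(7.8 × 10⁻⁴)(+0.46) = 6.3 × 10⁻⁴ → stable
  107–150 m: −αΔT+βΔS = −(2.5 × 10⁻⁴)(-0.9)+(7.8 × 10⁻⁴)(+0.10) = 3.0 × 10⁻⁴ → stable
  150–242 m: −αΔT+βΔS = −(2.5 × 10⁻⁴)(-3.4)+(7.8 × 10⁻⁴)(-0.37) = 5.6 × 10⁻⁴ → stable
Every interval has Δρ > 0: the column is stably stratified throughout.

none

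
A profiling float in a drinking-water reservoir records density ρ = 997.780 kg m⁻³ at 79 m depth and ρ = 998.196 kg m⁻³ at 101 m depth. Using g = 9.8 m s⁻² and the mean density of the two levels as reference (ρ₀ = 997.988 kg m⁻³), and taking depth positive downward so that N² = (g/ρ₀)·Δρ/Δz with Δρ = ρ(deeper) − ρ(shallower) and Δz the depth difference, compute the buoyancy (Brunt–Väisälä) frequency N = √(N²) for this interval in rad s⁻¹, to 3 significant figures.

0.0136 rad s⁻¹

Δρ = 998.196 − 997.780 = 0.416 kg m⁻³ over Δz = 101 − 79 = 22 m.
N² = (9.8/997.988) × (0.416/22) = 1.8568 × 10⁻⁴ s⁻².
N = √(1.8568 × 10⁻⁴) = 0.013626 rad s⁻¹ ≈ 0.0136 rad s⁻¹.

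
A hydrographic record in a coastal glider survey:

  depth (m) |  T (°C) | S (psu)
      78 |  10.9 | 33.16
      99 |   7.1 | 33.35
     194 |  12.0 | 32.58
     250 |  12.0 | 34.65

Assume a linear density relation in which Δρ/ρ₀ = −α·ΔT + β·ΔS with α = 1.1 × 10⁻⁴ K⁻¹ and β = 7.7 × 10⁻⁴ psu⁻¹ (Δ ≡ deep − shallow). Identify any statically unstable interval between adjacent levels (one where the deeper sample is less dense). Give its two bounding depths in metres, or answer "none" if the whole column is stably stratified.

Evaluate Δρ/ρ₀ = −αΔT + βΔS across each adjacent pair:
  78–99 m: −αΔT+βΔS = −(1.1 × 10⁻⁴)(-3.8)+(7.7 × 10⁻⁴)(+0.19) = 5.6 × 10⁻⁴ → stable
  99–194 m: −αΔT+βΔS = −(1.1 × 10⁻⁴)(+4.9)+(7.7 × 10⁻⁴)(-0.77) = -1.1 × 10⁻³ → UNSTABLE
  194–250 m: −αΔT+βΔS = −(1.1 × 10⁻⁴)(+0.0)+(7.7 × 10⁻⁴)(+2.07) = 1.6 × 10⁻³ → stable
The 99–194 m interval has Δρ < 0: lighter water underlies denser water.

99–194 m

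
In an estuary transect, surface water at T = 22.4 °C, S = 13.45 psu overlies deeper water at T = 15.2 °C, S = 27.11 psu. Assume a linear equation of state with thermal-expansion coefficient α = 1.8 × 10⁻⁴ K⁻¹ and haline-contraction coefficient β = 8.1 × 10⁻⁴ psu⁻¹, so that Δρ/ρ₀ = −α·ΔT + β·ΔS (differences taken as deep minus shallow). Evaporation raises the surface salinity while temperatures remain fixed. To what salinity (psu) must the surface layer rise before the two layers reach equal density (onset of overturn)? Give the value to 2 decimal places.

28.71 psu

Neutral buoyancy requires −α(T_deep − T_surf) + β(S_deep − S_surf′) = 0.
S_surf′ = S_deep − (α/β)·ΔT = 27.11 − (1.8 × 10⁻⁴/8.1 × 10⁻⁴)·(-7.2) = 28.7100 psu.
Increase required: 28.7100 − 13.45 = 15.2600 psu.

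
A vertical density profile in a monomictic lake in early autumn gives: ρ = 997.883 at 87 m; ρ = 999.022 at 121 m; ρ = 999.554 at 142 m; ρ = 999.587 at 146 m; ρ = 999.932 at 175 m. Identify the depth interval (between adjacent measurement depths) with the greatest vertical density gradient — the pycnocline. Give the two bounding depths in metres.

Compute the density gradient over each adjacent pair:
  87–121 m: Δρ/Δz = 1.139/34 = 0.034 kg m⁻⁴
  121–142 m: Δρ/Δz = 0.532/21 = 0.025 kg m⁻⁴
  142–146 m: Δρ/Δz = 0.033/4 = 8.3 × 10⁻³ kg m⁻⁴
  146–175 m: Δρ/Δz = 0.345/29 = 0.012 kg m⁻⁴
The largest gradient is in the 87–121 m interval — the pycnocline.

87–121 m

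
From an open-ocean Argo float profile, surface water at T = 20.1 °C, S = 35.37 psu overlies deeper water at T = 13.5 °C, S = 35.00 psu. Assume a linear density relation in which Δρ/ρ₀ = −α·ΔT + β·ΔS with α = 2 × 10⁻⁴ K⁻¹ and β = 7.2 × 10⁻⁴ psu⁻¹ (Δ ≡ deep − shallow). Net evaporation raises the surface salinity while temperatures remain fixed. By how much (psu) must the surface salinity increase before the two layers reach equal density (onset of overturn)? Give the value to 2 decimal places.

1.46 psu

Neutral buoyancy requires −α(T_deep − T_surf) + β(S_deep − S_surf′) = 0.
S_surf′ = S_deep − (α/β)·ΔT = 35.00 − (2 × 10⁻⁴/7.2 × 10⁻⁴)·(-6.6) = 36.8333 psu.
Increase required: 36.8333 − 35.37 = 1.4633 psu.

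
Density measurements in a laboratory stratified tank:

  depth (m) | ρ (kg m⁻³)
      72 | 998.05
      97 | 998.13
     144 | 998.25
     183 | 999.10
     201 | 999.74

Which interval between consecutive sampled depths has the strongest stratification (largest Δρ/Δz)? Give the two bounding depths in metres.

Compute the density gradient over each adjacent pair:
  72–97 m: Δρ/Δz = 0.08/25 = 3.2 × 10⁻³ kg m⁻⁴
  97–144 m: Δρ/Δz = 0.12/47 = 2.6 × 10⁻³ kg m⁻⁴
  144–183 m: Δρ/Δz = 0.85/39 = 0.022 kg m⁻⁴
  183–201 m: Δρ/Δz = 0.64/18 = 0.036 kg m⁻⁴
The largest gradient is in the 183–201 m interval — the pycnocline.

183–201 m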